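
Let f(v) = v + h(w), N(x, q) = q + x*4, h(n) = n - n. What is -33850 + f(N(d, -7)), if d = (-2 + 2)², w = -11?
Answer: -33857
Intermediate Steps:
h(n) = 0
d = 0 (d = 0² = 0)
N(x, q) = q + 4*x
f(v) = v (f(v) = v + 0 = v)
-33850 + f(N(d, -7)) = -33850 + (-7 + 4*0) = -33850 + (-7 + 0) = -33850 - 7 = -33857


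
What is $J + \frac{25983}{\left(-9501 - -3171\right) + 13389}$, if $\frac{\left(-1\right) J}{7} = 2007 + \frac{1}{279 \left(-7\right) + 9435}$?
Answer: $- \frac{247269911023}{17605146} \approx -14045.0$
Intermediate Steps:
$J = - \frac{105114625}{7482}$ ($J = - 7 \left(2007 + \frac{1}{279 \left(-7\right) + 9435}\right) = - 7 \left(2007 + \frac{1}{-1953 + 9435}\right) = - 7 \left(2007 + \frac{1}{7482}\right) = \left(-7\right) \frac{15016375}{7482} = - \frac{105114625}{7482} \approx -14049.0$)
$J + \frac{25983}{\left(-9501 - -3171\right) + 13389} = - \frac{105114625}{7482} + \frac{25983}{\left(-9501 - -3171\right) + 13389} = - \frac{105114625}{7482} + \frac{25983}{\left(-9501 + 3171\right) + 13389} = - \frac{105114625}{7482} + \frac{25983}{-6330 + 13389} = - \frac{105114625}{7482} + \frac{25983}{7059} = - \frac{105114625}{7482} + 25983 \cdot \frac{1}{7059} = - \frac{105114625}{7482} + \frac{8661}{2353} = - \frac{247269911023}{17605146}$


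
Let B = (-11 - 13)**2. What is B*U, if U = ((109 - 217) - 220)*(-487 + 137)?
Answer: 66124800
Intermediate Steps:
U = 114800 (U = (-108 - 220)*(-350) = -328*(-350) = 114800)
B = 576 (B = (-24)**2 = 576)
B*U = 576*114800 = 66124800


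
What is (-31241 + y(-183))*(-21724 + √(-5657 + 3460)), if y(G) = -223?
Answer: 683523936 - 409032*I*√13 ≈ 6.8352e+8 - 1.4748e+6*I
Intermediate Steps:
(-31241 + y(-183))*(-21724 + √(-5657 + 3460)) = (-31241 - 223)*(-21724 + √(-5657 + 3460)) = -31464*(-21724 + √(-2197)) = -31464*(-21724 + 13*I*√13) = 683523936 - 409032*I*√13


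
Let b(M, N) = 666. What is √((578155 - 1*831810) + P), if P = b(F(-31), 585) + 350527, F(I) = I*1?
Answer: √97538 ≈ 312.31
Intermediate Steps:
F(I) = I
P = 351193 (P = 666 + 350527 = 351193)
√((578155 - 1*831810) + P) = √((578155 - 1*831810) + 351193) = √((578155 - 831810) + 351193) = √(-253655 + 351193) = √97538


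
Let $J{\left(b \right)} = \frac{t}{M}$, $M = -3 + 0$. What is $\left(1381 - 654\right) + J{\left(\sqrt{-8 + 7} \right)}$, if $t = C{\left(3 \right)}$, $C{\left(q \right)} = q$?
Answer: $726$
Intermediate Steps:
$t = 3$
$M = -3$
$J{\left(b \right)} = -1$ ($J{\left(b \right)} = \frac{3}{-3} = 3 \left(- \frac{1}{3}\right) = -1$)
$\left(1381 - 654\right) + J{\left(\sqrt{-8 + 7} \right)} = \left(1381 - 654\right) - 1 = 727 - 1 = 726$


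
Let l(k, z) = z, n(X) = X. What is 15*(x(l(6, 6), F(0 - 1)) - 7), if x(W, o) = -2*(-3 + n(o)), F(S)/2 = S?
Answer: 45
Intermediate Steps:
F(S) = 2*S
x(W, o) = 6 - 2*o (x(W, o) = -2*(-3 + o) = 6 - 2*o)
15*(x(l(6, 6), F(0 - 1)) - 7) = 15*((6 - 4*(0 - 1)) - 7) = 15*((6 - 4*(-1)) - 7) = 15*((6 - 2*(-2)) - 7) = 15*((6 + 4) - 7) = 15*(10 - 7) = 15*3 = 45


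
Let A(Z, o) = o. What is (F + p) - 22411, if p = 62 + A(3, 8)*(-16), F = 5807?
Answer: -16670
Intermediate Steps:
p = -66 (p = 62 + 8*(-16) = 62 - 128 = -66)
(F + p) - 22411 = (5807 - 66) - 22411 = 5741 - 22411 = -16670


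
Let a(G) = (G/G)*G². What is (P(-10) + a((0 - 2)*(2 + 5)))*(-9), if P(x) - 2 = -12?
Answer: -1674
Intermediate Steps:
P(x) = -10 (P(x) = 2 - 12 = -10)
a(G) = G² (a(G) = 1*G² = G²)
(P(-10) + a((0 - 2)*(2 + 5)))*(-9) = (-10 + ((0 - 2)*(2 + 5))²)*(-9) = (-10 + (-2*7)²)*(-9) = (-10 + (-14)²)*(-9) = (-10 + 196)*(-9) = 186*(-9) = -1674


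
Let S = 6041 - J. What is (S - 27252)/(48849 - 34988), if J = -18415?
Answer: -2796/13861 ≈ -0.20172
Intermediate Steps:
S = 24456 (S = 6041 - 1*(-18415) = 6041 + 18415 = 24456)
(S - 27252)/(48849 - 34988) = (24456 - 27252)/(48849 - 34988) = -2796/13861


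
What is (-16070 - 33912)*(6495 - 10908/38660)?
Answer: -3137442513936/9665 ≈ -3.2462e+8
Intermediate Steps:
(-16070 - 33912)*(6495 - 10908/38660) = -49982*(6495 - 10908*1/38660) = -49982*(6495 - 2727/9665) = -49982*62771448/9665 = -3137442513936/9665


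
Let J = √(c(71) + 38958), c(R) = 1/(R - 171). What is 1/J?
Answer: 10*√3895799/3895799 ≈ 0.0050664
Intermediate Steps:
c(R) = 1/(-171 + R)
J = √3895799/10 (J = √(1/(-171 + 71) + 38958) = √(1/(-100) + 38958) = √(-1/100 + 38958) = √(3895799/100) = √3895799/10 ≈ 197.38)
1/J = 1/(√3895799/10) = 10*√3895799/3895799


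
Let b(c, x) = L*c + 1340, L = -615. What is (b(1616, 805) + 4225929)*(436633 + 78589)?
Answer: 1665933756238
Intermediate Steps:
b(c, x) = 1340 - 615*c (b(c, x) = -615*c + 1340 = 1340 - 615*c)
(b(1616, 805) + 4225929)*(436633 + 78589) = ((1340 - 615*1616) + 4225929)*(436633 + 78589) = ((1340 - 993840) + 4225929)*515222 = (-992500 + 4225929)*515222 = 3233429*515222 = 1665933756238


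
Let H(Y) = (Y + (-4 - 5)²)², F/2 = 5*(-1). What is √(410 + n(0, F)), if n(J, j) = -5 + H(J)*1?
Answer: 9*√86 ≈ 83.463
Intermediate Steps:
F = -10 (F = 2*(5*(-1)) = 2*(-5) = -10)
H(Y) = (81 + Y)² (H(Y) = (Y + (-9)²)² = (Y + 81)² = (81 + Y)²)
n(J, j) = -5 + (81 + J)² (n(J, j) = -5 + (81 + J)²*1 = -5 + (81 + J)²)
√(410 + n(0, F)) = √(410 + (-5 + (81 + 0)²)) = √(410 + (-5 + 81²)) = √(410 + (-5 + 6561)) = √(410 + 6556) = √6966 = 9*√86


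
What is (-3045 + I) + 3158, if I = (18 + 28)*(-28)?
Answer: -1175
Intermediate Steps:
I = -1288 (I = 46*(-28) = -1288)
(-3045 + I) + 3158 = (-3045 - 1288) + 3158 = -4333 + 3158 = -1175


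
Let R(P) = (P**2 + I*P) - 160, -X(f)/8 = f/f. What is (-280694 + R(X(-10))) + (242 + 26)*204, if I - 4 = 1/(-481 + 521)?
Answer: -1130751/5 ≈ -2.2615e+5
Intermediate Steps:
I = 161/40 (I = 4 + 1/(-481 + 521) = 4 + 1/40 = 161/40 ≈ 4.0250)
X(f) = -8 (X(f) = -8*f/f = -8*1 = -8)
R(P) = -160 + P**2 + 161*P/40 (R(P) = (P**2 + 161*P/40) - 160 = -160 + P**2 + 161*P/40)
(-280694 + R(X(-10))) + (242 + 26)*204 = (-280694 + (-160 + (-8)**2 + (161/40)*(-8))) + (242 + 26)*204 = (-280694 + (-160 + 64 - 161/5)) + 268*204 = (-280694 - 641/5) + 54672 = -1404111/5 + 54672 = -1130751/5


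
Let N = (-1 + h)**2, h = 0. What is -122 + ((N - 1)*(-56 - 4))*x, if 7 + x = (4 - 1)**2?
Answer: -122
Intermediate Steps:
N = 1 (N = (-1 + 0)**2 = (-1)**2 = 1)
x = 2 (x = -7 + (4 - 1)**2 = -7 + 3**2 = -7 + 9 = 2)
-122 + ((N - 1)*(-56 - 4))*x = -122 + ((1 - 1)*(-56 - 4))*2 = -122 + (0*(-60))*2 = -122 + 0*2 = -122 + 0 = -122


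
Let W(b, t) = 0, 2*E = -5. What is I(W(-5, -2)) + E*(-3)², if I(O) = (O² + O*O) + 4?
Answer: -37/2 ≈ -18.500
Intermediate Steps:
E = -5/2 (E = (½)*(-5) = -5/2 ≈ -2.5000)
I(O) = 4 + 2*O² (I(O) = (O² + O²) + 4 = 2*O² + 4 = 4 + 2*O²)
I(W(-5, -2)) + E*(-3)² = (4 + 2*0²) - 5/2*(-3)² = (4 + 2*0) - 5/2*9 = (4 + 0) - 45/2 = 4 - 45/2 = -37/2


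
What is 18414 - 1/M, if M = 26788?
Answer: 493274231/26788 ≈ 18414.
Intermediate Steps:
18414 - 1/M = 18414 - 1/26788 = 493274231/26788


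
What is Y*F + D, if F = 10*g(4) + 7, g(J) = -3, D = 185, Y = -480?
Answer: 11225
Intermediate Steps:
F = -23 (F = 10*(-3) + 7 = -30 + 7 = -23)
Y*F + D = -480*(-23) + 185 = 11040 + 185 = 11225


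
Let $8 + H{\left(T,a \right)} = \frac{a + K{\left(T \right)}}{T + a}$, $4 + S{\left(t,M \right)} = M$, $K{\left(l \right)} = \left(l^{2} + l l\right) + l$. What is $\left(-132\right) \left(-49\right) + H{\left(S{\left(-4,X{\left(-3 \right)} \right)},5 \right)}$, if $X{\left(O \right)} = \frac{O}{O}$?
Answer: $6470$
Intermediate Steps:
$X{\left(O \right)} = 1$
$K{\left(l \right)} = l + 2 l^{2}$ ($K{\left(l \right)} = \left(l^{2} + l^{2}\right) + l = 2 l^{2} + l = l + 2 l^{2}$)
$S{\left(t,M \right)} = -4 + M$
$H{\left(T,a \right)} = -8 + \frac{a + T \left(1 + 2 T\right)}{T + a}$
$\left(-132\right) \left(-49\right) + H{\left(S{\left(-4,X{\left(-3 \right)} \right)},5 \right)} = \left(-132\right) \left(-49\right) + \frac{- 7 \left(-4 + 1\right) - 35 + 2 \left(-4 + 1\right)^{2}}{\left(-4 + 1\right) + 5} = 6468 + \frac{\left(-7\right) \left(-3\right) - 35 + 2 \left(-3\right)^{2}}{-3 + 5} = 6468 + \frac{21 - 35 + 2 \cdot 9}{2} = 6468 + \frac{21 - 35 + 18}{2} = 6468 + \frac{1}{2} \cdot 4 = 6468 + 2 = 6470$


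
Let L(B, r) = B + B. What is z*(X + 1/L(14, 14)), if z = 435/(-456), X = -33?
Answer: 133835/4256 ≈ 31.446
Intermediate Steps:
L(B, r) = 2*B
z = -145/152 (z = 435*(-1/456) = -145/152 ≈ -0.95395)
z*(X + 1/L(14, 14)) = -145*(-33 + 1/(2*14))/152 = -145*(-33 + 1/28)/152 = -145/152*(-923/28) = 133835/4256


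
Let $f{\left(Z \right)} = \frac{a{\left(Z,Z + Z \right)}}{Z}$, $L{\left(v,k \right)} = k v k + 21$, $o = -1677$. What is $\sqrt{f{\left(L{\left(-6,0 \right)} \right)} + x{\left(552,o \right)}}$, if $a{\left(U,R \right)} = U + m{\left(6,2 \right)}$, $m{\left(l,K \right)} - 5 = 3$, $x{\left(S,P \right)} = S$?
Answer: $\frac{\sqrt{244041}}{21} \approx 23.524$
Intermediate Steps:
$m{\left(l,K \right)} = 8$ ($m{\left(l,K \right)} = 5 + 3 = 8$)
$a{\left(U,R \right)} = 8 + U$ ($a{\left(U,R \right)} = U + 8 = 8 + U$)
$L{\left(v,k \right)} = 21 + v k^{2}$ ($L{\left(v,k \right)} = v k^{2} + 21 = 21 + v k^{2}$)
$f{\left(Z \right)} = \frac{8 + Z}{Z}$
$\sqrt{f{\left(L{\left(-6,0 \right)} \right)} + x{\left(552,o \right)}} = \sqrt{\frac{8 + \left(21 - 6 \cdot 0^{2}\right)}{21 - 6 \cdot 0^{2}} + 552} = \sqrt{\frac{8 + \left(21 - 0\right)}{21 - 0} + 552} = \sqrt{\frac{8 + \left(21 + 0\right)}{21 + 0} + 552} = \sqrt{\frac{8 + 21}{21} + 552} = \sqrt{\frac{1}{21} \cdot 29 + 552} = \sqrt{\frac{29}{21} + 552} = \sqrt{\frac{11621}{21}} = \frac{\sqrt{244041}}{21}$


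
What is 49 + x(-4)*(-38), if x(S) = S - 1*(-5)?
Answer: 11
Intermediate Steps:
x(S) = 5 + S (x(S) = S + 5 = 5 + S)
49 + x(-4)*(-38) = 49 + (5 - 4)*(-38) = 49 + 1*(-38) = 49 - 38 = 11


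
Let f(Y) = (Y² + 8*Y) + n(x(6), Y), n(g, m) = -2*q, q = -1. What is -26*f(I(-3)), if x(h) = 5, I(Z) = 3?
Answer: -910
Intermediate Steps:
n(g, m) = 2 (n(g, m) = -2*(-1) = 2)
f(Y) = 2 + Y² + 8*Y (f(Y) = (Y² + 8*Y) + 2 = 2 + Y² + 8*Y)
-26*f(I(-3)) = -26*(2 + 3² + 8*3) = -26*(2 + 9 + 24) = -26*35 = -910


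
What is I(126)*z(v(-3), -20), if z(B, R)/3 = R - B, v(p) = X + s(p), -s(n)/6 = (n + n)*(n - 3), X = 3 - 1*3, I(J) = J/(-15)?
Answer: -24696/5 ≈ -4939.2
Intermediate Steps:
I(J) = -J/15 (I(J) = J*(-1/15) = -J/15)
X = 0 (X = 3 - 3 = 0)
s(n) = -12*n*(-3 + n) (s(n) = -6*(n + n)*(n - 3) = -6*2*n*(-3 + n) = -12*n*(-3 + n))
v(p) = 12*p*(3 - p) (v(p) = 0 + 12*p*(3 - p) = 12*p*(3 - p))
z(B, R) = -3*B + 3*R (z(B, R) = 3*(R - B) = -3*B + 3*R)
I(126)*z(v(-3), -20) = (-1/15*126)*(-36*(-3)*(3 - 1*(-3)) + 3*(-20)) = -42*(-36*(-3)*(3 + 3) - 60)/5 = -42*(-36*(-3)*6 - 60)/5 = -42*(-3*(-216) - 60)/5 = -42*(648 - 60)/5 = -42/5*588 = -24696/5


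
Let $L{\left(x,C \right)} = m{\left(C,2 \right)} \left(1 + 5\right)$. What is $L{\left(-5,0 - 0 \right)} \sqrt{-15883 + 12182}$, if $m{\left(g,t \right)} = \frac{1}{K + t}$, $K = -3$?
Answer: $- 6 i \sqrt{3701} \approx - 365.02 i$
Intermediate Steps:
$m{\left(g,t \right)} = \frac{1}{-3 + t}$
$L{\left(x,C \right)} = -6$ ($L{\left(x,C \right)} = \frac{1 + 5}{-3 + 2} = \frac{1}{-1} \cdot 6 = \left(-1\right) 6 = -6$)
$L{\left(-5,0 - 0 \right)} \sqrt{-15883 + 12182} = - 6 \sqrt{-15883 + 12182} = - 6 \sqrt{-3701} = - 6 i \sqrt{3701}$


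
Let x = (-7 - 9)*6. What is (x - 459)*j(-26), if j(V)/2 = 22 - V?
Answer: -53280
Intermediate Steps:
x = -96 (x = -16*6 = -96)
j(V) = 44 - 2*V (j(V) = 2*(22 - V) = 44 - 2*V)
(x - 459)*j(-26) = (-96 - 459)*(44 - 2*(-26)) = -555*(44 + 52) = -555*96 = -53280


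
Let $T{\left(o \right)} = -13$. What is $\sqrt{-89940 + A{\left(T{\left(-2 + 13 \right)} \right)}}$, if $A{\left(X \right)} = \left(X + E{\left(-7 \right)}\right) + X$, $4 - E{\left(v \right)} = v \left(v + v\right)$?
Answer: $2 i \sqrt{22515} \approx 300.1 i$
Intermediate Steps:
$E{\left(v \right)} = 4 - 2 v^{2}$ ($E{\left(v \right)} = 4 - v \left(v + v\right) = 4 - v 2 v = 4 - 2 v^{2}$)
$A{\left(X \right)} = -94 + 2 X$ ($A{\left(X \right)} = \left(X + \left(4 - 2 \left(-7\right)^{2}\right)\right) + X = \left(X + \left(4 - 98\right)\right) + X = \left(X - 94\right) + X = \left(-94 + X\right) + X = -94 + 2 X$)
$\sqrt{-89940 + A{\left(T{\left(-2 + 13 \right)} \right)}} = \sqrt{-89940 + \left(-94 + 2 \left(-13\right)\right)} = \sqrt{-89940 - 120} = \sqrt{-90060} = 2 i \sqrt{22515}$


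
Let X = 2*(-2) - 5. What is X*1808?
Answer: -16272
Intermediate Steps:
X = -9 (X = -4 - 5 = -9)
X*1808 = -9*1808 = -16272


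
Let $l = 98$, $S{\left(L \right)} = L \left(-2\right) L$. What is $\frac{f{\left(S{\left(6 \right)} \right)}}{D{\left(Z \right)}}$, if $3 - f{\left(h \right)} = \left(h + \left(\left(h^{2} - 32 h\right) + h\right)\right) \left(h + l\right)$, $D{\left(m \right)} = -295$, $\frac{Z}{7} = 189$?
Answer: $\frac{190941}{295} \approx 647.26$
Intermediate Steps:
$Z = 1323$ ($Z = 7 \cdot 189 = 1323$)
$S{\left(L \right)} = - 2 L^{2}$ ($S{\left(L \right)} = - 2 L L = - 2 L^{2}$)
$f{\left(h \right)} = 3 - \left(98 + h\right) \left(h^{2} - 30 h\right)$ ($f{\left(h \right)} = 3 - \left(h + \left(\left(h^{2} - 32 h\right) + h\right)\right) \left(h + 98\right) = 3 - \left(h + \left(h^{2} - 31 h\right)\right) \left(98 + h\right) = 3 - \left(h^{2} - 30 h\right) \left(98 + h\right) = 3 - \left(98 + h\right) \left(h^{2} - 30 h\right)$)
$\frac{f{\left(S{\left(6 \right)} \right)}}{D{\left(Z \right)}} = \frac{3 - \left(- 2 \cdot 6^{2}\right)^{3} - 68 \left(- 2 \cdot 6^{2}\right)^{2} + 2940 \left(- 2 \cdot 6^{2}\right)}{-295} = \left(3 - \left(\left(-2\right) 36\right)^{3} - 68 \left(\left(-2\right) 36\right)^{2} + 2940 \left(\left(-2\right) 36\right)\right) \left(- \frac{1}{295}\right) = \left(3 - \left(-72\right)^{3} - 68 \left(-72\right)^{2} + 2940 \left(-72\right)\right) \left(- \frac{1}{295}\right) = \left(3 - -373248 - 352512 - 211680\right) \left(- \frac{1}{295}\right) = \left(3 + 373248 - 352512 - 211680\right) \left(- \frac{1}{295}\right) = \left(-190941\right) \left(- \frac{1}{295}\right) = \frac{190941}{295}$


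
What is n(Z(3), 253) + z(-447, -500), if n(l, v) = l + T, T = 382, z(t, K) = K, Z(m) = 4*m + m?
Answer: -103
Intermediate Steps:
Z(m) = 5*m
n(l, v) = 382 + l (n(l, v) = l + 382 = 382 + l)
n(Z(3), 253) + z(-447, -500) = (382 + 5*3) - 500 = (382 + 15) - 500 = 397 - 500 = -103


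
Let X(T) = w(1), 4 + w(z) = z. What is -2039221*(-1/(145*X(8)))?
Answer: -2039221/435 ≈ -4687.9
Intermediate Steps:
w(z) = -4 + z
X(T) = -3 (X(T) = -4 + 1 = -3)
-2039221*(-1/(145*X(8))) = -2039221/((-3*(-145))) = -2039221/435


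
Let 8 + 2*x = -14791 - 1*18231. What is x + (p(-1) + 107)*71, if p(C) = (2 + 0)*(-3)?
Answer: -9344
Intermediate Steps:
p(C) = -6 (p(C) = 2*(-3) = -6)
x = -16515 (x = -4 + (-14791 - 1*18231)/2 = -4 + (-14791 - 18231)/2 = -4 + (½)*(-33022) = -4 - 16511 = -16515)
x + (p(-1) + 107)*71 = -16515 + (-6 + 107)*71 = -16515 + 101*71 = -16515 + 7171 = -9344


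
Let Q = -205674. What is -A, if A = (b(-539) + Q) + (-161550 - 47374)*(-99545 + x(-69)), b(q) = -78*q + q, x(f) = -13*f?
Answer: -20609770581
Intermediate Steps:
b(q) = -77*q
A = 20609770581 (A = (-77*(-539) - 205674) + (-161550 - 47374)*(-99545 - 13*(-69)) = (41503 - 205674) - 208924*(-99545 + 897) = -164171 - 208924*(-98648) = -164171 + 20609934752 = 20609770581)
-A = -1*20609770581 = -20609770581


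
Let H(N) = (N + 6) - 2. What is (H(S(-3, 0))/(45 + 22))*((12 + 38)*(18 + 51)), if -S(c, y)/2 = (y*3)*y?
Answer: 13800/67 ≈ 205.97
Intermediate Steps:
S(c, y) = -6*y**2 (S(c, y) = -2*y*3*y = -2*3*y*y = -6*y**2)
H(N) = 4 + N (H(N) = (6 + N) - 2 = 4 + N)
(H(S(-3, 0))/(45 + 22))*((12 + 38)*(18 + 51)) = ((4 - 6*0**2)/(45 + 22))*((12 + 38)*(18 + 51)) = ((4 - 6*0)/67)*(50*69) = ((4 + 0)*(1/67))*3450 = (4*(1/67))*3450 = (4/67)*3450 = 13800/67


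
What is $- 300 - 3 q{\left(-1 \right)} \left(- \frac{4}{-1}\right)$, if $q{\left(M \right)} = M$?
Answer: $-3600$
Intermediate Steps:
$- 300 - 3 q{\left(-1 \right)} \left(- \frac{4}{-1}\right) = - 300 \left(-3\right) \left(-1\right) \left(- \frac{4}{-1}\right) = - 300 \cdot 3 \left(\left(-4\right) \left(-1\right)\right) = - 300 \cdot 3 \cdot 4 = \left(-300\right) 12 = -3600$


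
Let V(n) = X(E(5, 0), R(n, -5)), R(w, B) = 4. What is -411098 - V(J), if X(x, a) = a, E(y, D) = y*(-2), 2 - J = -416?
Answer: -411102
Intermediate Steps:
J = 418 (J = 2 - 1*(-416) = 2 + 416 = 418)
E(y, D) = -2*y
V(n) = 4
-411098 - V(J) = -411098 - 1*4 = -411098 - 4 = -411102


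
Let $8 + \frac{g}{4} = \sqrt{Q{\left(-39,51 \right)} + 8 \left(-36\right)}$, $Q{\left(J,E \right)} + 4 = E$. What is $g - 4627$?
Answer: $-4659 + 4 i \sqrt{241} \approx -4659.0 + 62.097 i$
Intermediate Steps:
$Q{\left(J,E \right)} = -4 + E$
$g = -32 + 4 i \sqrt{241}$ ($g = -32 + 4 \sqrt{\left(-4 + 51\right) + 8 \left(-36\right)} = -32 + 4 \sqrt{47 - 288} = -32 + 4 \sqrt{-241} = -32 + 4 i \sqrt{241} \approx -32.0 + 62.097 i$)
$g - 4627 = \left(-32 + 4 i \sqrt{241}\right) - 4627 = -4659 + 4 i \sqrt{241}$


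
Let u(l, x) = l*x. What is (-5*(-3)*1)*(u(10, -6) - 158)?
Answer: -3270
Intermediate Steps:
(-5*(-3)*1)*(u(10, -6) - 158) = (-5*(-3)*1)*(10*(-6) - 158) = (15*1)*(-60 - 158) = 15*(-218) = -3270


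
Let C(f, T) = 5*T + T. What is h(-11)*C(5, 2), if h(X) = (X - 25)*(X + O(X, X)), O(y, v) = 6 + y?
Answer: 6912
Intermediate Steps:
C(f, T) = 6*T
h(X) = (-25 + X)*(6 + 2*X) (h(X) = (X - 25)*(X + (6 + X)) = (-25 + X)*(6 + 2*X))
h(-11)*C(5, 2) = (-150 - 44*(-11) + 2*(-11)²)*(6*2) = (-150 + 484 + 2*121)*12 = (-150 + 484 + 242)*12 = 576*12 = 6912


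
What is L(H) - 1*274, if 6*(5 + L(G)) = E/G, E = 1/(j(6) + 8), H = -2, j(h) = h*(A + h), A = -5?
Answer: -46873/168 ≈ -279.01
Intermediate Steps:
j(h) = h*(-5 + h)
E = 1/14 (E = 1/(6*(-5 + 6) + 8) = 1/(6*1 + 8) = 1/(6 + 8) = 1/14 ≈ 0.071429)
L(G) = -5 + 1/(84*G) (L(G) = -5 + (1/(14*G))/6 = -5 + 1/(84*G))
L(H) - 1*274 = (-5 + (1/84)/(-2)) - 1*274 = (-5 + (1/84)*(-½)) - 274 = (-5 - 1/168) - 274 = -841/168 - 274 = -46873/168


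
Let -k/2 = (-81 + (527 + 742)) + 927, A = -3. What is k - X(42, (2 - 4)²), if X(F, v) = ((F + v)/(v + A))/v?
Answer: -8483/2 ≈ -4241.5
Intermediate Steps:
k = -4230 (k = -2*((-81 + (527 + 742)) + 927) = -2*((-81 + 1269) + 927) = -2*(1188 + 927) = -2*2115 = -4230)
X(F, v) = (F + v)/(v*(-3 + v)) (X(F, v) = ((F + v)/(v - 3))/v = ((F + v)/(-3 + v))/v = (F + v)/(v*(-3 + v)))
k - X(42, (2 - 4)²) = -4230 - (42 + (2 - 4)²)/(((2 - 4)²)*(-3 + (2 - 4)²)) = -4230 - (42 + (-2)²)/(((-2)²)*(-3 + (-2)²)) = -4230 - (42 + 4)/(4*(-3 + 4)) = -4230 - 46/(4*1) = -4230 - 46/4 = -4230 - 1*23/2 = -4230 - 23/2 = -8483/2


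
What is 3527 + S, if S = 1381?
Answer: 4908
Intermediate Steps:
3527 + S = 3527 + 1381 = 4908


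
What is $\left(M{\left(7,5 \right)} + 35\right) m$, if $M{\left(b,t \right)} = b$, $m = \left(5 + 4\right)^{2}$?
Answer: $3402$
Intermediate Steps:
$m = 81$ ($m = 9^{2} = 81$)
$\left(M{\left(7,5 \right)} + 35\right) m = \left(7 + 35\right) 81 = 42 \cdot 81 = 3402$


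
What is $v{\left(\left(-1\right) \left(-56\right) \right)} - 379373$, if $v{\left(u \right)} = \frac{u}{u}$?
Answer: $-379372$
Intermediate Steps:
$v{\left(u \right)} = 1$
$v{\left(\left(-1\right) \left(-56\right) \right)} - 379373 = 1 - 379373 = -379372$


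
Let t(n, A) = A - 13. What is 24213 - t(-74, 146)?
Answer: 24080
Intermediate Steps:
t(n, A) = -13 + A
24213 - t(-74, 146) = 24213 - (-13 + 146) = 24213 - 1*133 = 24213 - 133 = 24080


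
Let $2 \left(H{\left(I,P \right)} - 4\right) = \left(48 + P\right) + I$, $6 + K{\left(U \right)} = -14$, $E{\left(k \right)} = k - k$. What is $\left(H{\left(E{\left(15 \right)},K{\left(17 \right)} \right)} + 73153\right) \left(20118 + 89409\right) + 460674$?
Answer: $8014660791$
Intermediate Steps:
$E{\left(k \right)} = 0$
$K{\left(U \right)} = -20$ ($K{\left(U \right)} = -6 - 14 = -20$)
$H{\left(I,P \right)} = 28 + \frac{I}{2} + \frac{P}{2}$ ($H{\left(I,P \right)} = 4 + \frac{\left(48 + P\right) + I}{2} = 4 + \frac{48 + I + P}{2} = 4 + \left(24 + \frac{I}{2} + \frac{P}{2}\right) = 28 + \frac{I}{2} + \frac{P}{2}$)
$\left(H{\left(E{\left(15 \right)},K{\left(17 \right)} \right)} + 73153\right) \left(20118 + 89409\right) + 460674 = \left(\left(28 + \frac{1}{2} \cdot 0 + \frac{1}{2} \left(-20\right)\right) + 73153\right) \left(20118 + 89409\right) + 460674 = \left(\left(28 + 0 - 10\right) + 73153\right) 109527 + 460674 = \left(18 + 73153\right) 109527 + 460674 = 73171 \cdot 109527 + 460674 = 8014200117 + 460674 = 8014660791$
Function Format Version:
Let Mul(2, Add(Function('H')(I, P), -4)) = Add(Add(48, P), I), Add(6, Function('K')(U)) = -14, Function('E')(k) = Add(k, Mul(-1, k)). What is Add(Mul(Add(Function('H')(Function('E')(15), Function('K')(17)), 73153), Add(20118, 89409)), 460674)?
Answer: 8014660791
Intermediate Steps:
Function('E')(k) = 0
Function('K')(U) = -20 (Function('K')(U) = Add(-6, -14) = -20)
Function('H')(I, P) = Add(28, Mul(Rational(1, 2), I), Mul(Rational(1, 2), P)) (Function('H')(I, P) = Add(4, Mul(Rational(1, 2), Add(Add(48, P), I))) = Add(4, Mul(Rational(1, 2), Add(48, I, P))) = Add(4, Add(24, Mul(Rational(1, 2), I), Mul(Rational(1, 2), P))) = Add(28, Mul(Rational(1, 2), I), Mul(Rational(1, 2), P)))
Add(Mul(Add(Function('H')(Function('E')(15), Function('K')(17)), 73153), Add(20118, 89409)), 460674) = Add(Mul(Add(Add(28, Mul(Rational(1, 2), 0), Mul(Rational(1, 2), -20)), 73153), Add(20118, 89409)), 460674) = Add(Mul(Add(Add(28, 0, -10), 73153), 109527), 460674) = Add(Mul(Add(18, 73153), 109527), 460674) = Add(Mul(73171, 109527), 460674) = Add(8014200117, 460674) = 8014660791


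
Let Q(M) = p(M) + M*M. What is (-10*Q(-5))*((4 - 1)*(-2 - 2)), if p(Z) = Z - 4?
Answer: 1920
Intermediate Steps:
p(Z) = -4 + Z
Q(M) = -4 + M + M² (Q(M) = (-4 + M) + M*M = (-4 + M) + M² = -4 + M + M²)
(-10*Q(-5))*((4 - 1)*(-2 - 2)) = (-10*(-4 - 5 + (-5)²))*((4 - 1)*(-2 - 2)) = (-10*(-4 - 5 + 25))*(3*(-4)) = -10*16*(-12) = -160*(-12) = 1920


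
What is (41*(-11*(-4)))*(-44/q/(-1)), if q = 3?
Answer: 79376/3 ≈ 26459.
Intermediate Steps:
(41*(-11*(-4)))*(-44/q/(-1)) = (41*(-11*(-4)))*(-44/3/(-1)) = (41*44)*(-44*1/3*(-1)) = 1804*(-44/3*(-1)) = 1804*(44/3) = 79376/3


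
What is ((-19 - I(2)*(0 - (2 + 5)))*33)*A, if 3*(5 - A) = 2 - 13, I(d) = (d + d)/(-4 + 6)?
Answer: -1430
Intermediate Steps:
I(d) = d (I(d) = (2*d)/2 = (2*d)*(1/2) = d)
A = 26/3 (A = 5 - (2 - 13)/3 = 5 - 1/3*(-11) = 5 + 11/3 = 26/3 ≈ 8.6667)
((-19 - I(2)*(0 - (2 + 5)))*33)*A = ((-19 - 2*(0 - (2 + 5)))*33)*(26/3) = ((-19 - 2*(0 - 1*7))*33)*(26/3) = ((-19 - 2*(0 - 7))*33)*(26/3) = ((-19 - 2*(-7))*33)*(26/3) = ((-19 - 1*(-14))*33)*(26/3) = ((-19 + 14)*33)*(26/3) = -5*33*(26/3) = -165*26/3 = -1430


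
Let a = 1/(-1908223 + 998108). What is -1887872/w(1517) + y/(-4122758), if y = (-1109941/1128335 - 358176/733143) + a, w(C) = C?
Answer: -39065389025533396937834982249/31391002763290861617390503 ≈ -1244.5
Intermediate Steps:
a = -1/910115 (a = 1/(-910115) = -1/910115 ≈ -1.0988e-6)
y = -14778919421811494/10038336757837921 (y = (-1109941/1128335 - 358176/733143) - 1/910115 = (-1109941*1/1128335 - 358176*1/733143) - 1/910115 = (-1109941/1128335 - 119392/244381) - 1/910115 = -405962663841/275743635635 - 1/910115 = -14778919421811494/10038336757837921 ≈ -1.4722)
-1887872/w(1517) + y/(-4122758) = -1887872/1517 - 14778919421811494/10038336757837921/(-4122758) = -1887872*1/1517 - 14778919421811494/10038336757837921*(-1/4122758) = -1887872/1517 + 7389459710905747/20692816587535175753059 = -39065389025533396937834982249/31391002763290861617390503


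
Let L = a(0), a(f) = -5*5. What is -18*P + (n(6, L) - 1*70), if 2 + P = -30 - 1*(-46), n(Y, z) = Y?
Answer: -316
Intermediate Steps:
a(f) = -25
L = -25
P = 14 (P = -2 + (-30 - 1*(-46)) = -2 + (-30 + 46) = -2 + 16 = 14)
-18*P + (n(6, L) - 1*70) = -18*14 + (6 - 1*70) = -252 + (6 - 70) = -252 - 64 = -316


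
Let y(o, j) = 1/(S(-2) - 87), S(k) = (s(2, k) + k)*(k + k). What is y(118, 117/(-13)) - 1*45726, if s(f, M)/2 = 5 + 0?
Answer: -5441395/119 ≈ -45726.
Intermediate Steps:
s(f, M) = 10 (s(f, M) = 2*(5 + 0) = 2*5 = 10)
S(k) = 2*k*(10 + k) (S(k) = (10 + k)*(k + k) = (10 + k)*(2*k) = 2*k*(10 + k))
y(o, j) = -1/119 (y(o, j) = 1/(2*(-2)*(10 - 2) - 87) = 1/(2*(-2)*8 - 87) = 1/(-32 - 87) = 1/(-119) = -1/119)
y(118, 117/(-13)) - 1*45726 = -1/119 - 1*45726 = -1/119 - 45726 = -5441395/119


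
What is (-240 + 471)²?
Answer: 53361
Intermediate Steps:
(-240 + 471)² = 231² = 53361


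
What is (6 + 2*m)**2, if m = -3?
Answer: 0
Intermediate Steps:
(6 + 2*m)**2 = (6 + 2*(-3))**2 = (6 - 6)**2 = 0**2 = 0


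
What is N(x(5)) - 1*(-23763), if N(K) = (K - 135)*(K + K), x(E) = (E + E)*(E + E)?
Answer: 16763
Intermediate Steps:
x(E) = 4*E**2 (x(E) = (2*E)*(2*E) = 4*E**2)
N(K) = 2*K*(-135 + K) (N(K) = (-135 + K)*(2*K) = 2*K*(-135 + K))
N(x(5)) - 1*(-23763) = 2*(4*5**2)*(-135 + 4*5**2) - 1*(-23763) = 2*(4*25)*(-135 + 4*25) + 23763 = 2*100*(-135 + 100) + 23763 = 2*100*(-35) + 23763 = -7000 + 23763 = 16763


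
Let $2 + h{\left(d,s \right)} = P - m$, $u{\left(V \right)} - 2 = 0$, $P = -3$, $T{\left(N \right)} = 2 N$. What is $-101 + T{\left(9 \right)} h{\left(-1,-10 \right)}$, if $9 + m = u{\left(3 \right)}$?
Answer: $-65$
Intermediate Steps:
$u{\left(V \right)} = 2$ ($u{\left(V \right)} = 2 + 0 = 2$)
$m = -7$ ($m = -9 + 2 = -7$)
$h{\left(d,s \right)} = 2$ ($h{\left(d,s \right)} = -2 - -4 = -2 + \left(-3 + 7\right) = -2 + 4 = 2$)
$-101 + T{\left(9 \right)} h{\left(-1,-10 \right)} = -101 + 2 \cdot 9 \cdot 2 = -101 + 18 \cdot 2 = -101 + 36 = -65$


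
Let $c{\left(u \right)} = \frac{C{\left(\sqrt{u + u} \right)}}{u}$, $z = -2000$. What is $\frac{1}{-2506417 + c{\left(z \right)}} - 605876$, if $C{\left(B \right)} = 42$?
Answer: $- \frac{1518577919016396}{2506417021} \approx -6.0588 \cdot 10^{5}$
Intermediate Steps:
$c{\left(u \right)} = \frac{42}{u}$
$\frac{1}{-2506417 + c{\left(z \right)}} - 605876 = \frac{1}{-2506417 + \frac{42}{-2000}} - 605876 = \frac{1}{-2506417 + 42 \left(- \frac{1}{2000}\right)} - 605876 = \frac{1}{-2506417 - \frac{21}{1000}} - 605876 = \frac{1}{- \frac{2506417021}{1000}} - 605876 = - \frac{1000}{2506417021} - 605876 = - \frac{1518577919016396}{2506417021}$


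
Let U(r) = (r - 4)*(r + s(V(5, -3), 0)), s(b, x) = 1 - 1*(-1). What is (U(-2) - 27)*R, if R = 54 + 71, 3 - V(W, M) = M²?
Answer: -3375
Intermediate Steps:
V(W, M) = 3 - M²
R = 125
s(b, x) = 2 (s(b, x) = 1 + 1 = 2)
U(r) = (-4 + r)*(2 + r) (U(r) = (r - 4)*(r + 2) = (-4 + r)*(2 + r))
(U(-2) - 27)*R = ((-8 + (-2)² - 2*(-2)) - 27)*125 = ((-8 + 4 + 4) - 27)*125 = (0 - 27)*125 = -27*125 = -3375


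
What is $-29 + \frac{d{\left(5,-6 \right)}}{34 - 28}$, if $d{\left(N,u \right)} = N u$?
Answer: $-34$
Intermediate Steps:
$-29 + \frac{d{\left(5,-6 \right)}}{34 - 28} = -29 + \frac{5 \left(-6\right)}{34 - 28} = -29 - \frac{30}{34 - 28} = -29 - \frac{30}{6} = -29 - 5 = -34$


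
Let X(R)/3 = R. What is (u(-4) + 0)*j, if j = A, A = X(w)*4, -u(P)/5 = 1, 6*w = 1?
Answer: -10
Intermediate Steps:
w = 1/6 (w = (1/6)*1 = 1/6 ≈ 0.16667)
u(P) = -5 (u(P) = -5*1 = -5)
X(R) = 3*R
A = 2 (A = (3*(1/6))*4 = (1/2)*4 = 2)
j = 2
(u(-4) + 0)*j = (-5 + 0)*2 = -5*2 = -10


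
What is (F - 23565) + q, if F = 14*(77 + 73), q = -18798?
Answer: -40263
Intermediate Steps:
F = 2100 (F = 14*150 = 2100)
(F - 23565) + q = (2100 - 23565) - 18798 = -21465 - 18798 = -40263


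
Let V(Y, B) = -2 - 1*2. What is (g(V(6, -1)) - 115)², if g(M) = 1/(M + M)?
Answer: 848241/64 ≈ 13254.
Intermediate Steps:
V(Y, B) = -4 (V(Y, B) = -2 - 2 = -4)
g(M) = 1/(2*M)
(g(V(6, -1)) - 115)² = ((½)/(-4) - 115)² = ((½)*(-¼) - 115)² = (-⅛ - 115)² = (-921/8)² = 848241/64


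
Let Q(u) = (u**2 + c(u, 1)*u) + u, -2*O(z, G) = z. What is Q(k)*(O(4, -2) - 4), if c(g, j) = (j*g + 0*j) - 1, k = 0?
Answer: 0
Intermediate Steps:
O(z, G) = -z/2
c(g, j) = -1 + g*j (c(g, j) = (g*j + 0) - 1 = g*j - 1 = -1 + g*j)
Q(u) = u + u**2 + u*(-1 + u) (Q(u) = (u**2 + (-1 + u*1)*u) + u = (u**2 + (-1 + u)*u) + u = (u**2 + u*(-1 + u)) + u = u + u**2 + u*(-1 + u))
Q(k)*(O(4, -2) - 4) = (2*0**2)*(-1/2*4 - 4) = (2*0)*(-2 - 4) = 0*(-6) = 0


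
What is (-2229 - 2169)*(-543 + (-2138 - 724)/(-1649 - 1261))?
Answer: 1156137444/485 ≈ 2.3838e+6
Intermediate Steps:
(-2229 - 2169)*(-543 + (-2138 - 724)/(-1649 - 1261)) = -4398*(-543 - 2862/(-2910)) = -4398*(-543 - 2862*(-1/2910)) = -4398*(-543 + 477/485) = -4398*(-262878/485) = 1156137444/485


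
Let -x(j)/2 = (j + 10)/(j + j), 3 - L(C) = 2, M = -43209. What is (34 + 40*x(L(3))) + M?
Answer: -43615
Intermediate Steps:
L(C) = 1 (L(C) = 3 - 1*2 = 3 - 2 = 1)
x(j) = -(10 + j)/j (x(j) = -2*(j + 10)/(j + j) = -2*(10 + j)/(2*j) = -2*(10 + j)*1/(2*j) = -(10 + j)/j)
(34 + 40*x(L(3))) + M = (34 + 40*((-10 - 1*1)/1)) - 43209 = (34 + 40*(1*(-10 - 1))) - 43209 = (34 + 40*(1*(-11))) - 43209 = (34 + 40*(-11)) - 43209 = (34 - 440) - 43209 = -406 - 43209 = -43615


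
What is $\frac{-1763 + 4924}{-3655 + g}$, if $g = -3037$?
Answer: $- \frac{3161}{6692} \approx -0.47235$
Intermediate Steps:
$\frac{-1763 + 4924}{-3655 + g} = \frac{-1763 + 4924}{-3655 - 3037} = \frac{3161}{-6692} = 3161 \left(- \frac{1}{6692}\right) = - \frac{3161}{6692}$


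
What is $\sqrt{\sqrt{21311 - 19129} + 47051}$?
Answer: $\sqrt{47051 + \sqrt{2182}} \approx 217.02$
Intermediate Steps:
$\sqrt{\sqrt{21311 - 19129} + 47051} = \sqrt{\sqrt{2182} + 47051} = \sqrt{47051 + \sqrt{2182}}$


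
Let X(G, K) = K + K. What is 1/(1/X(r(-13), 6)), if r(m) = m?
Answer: 12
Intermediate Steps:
X(G, K) = 2*K
1/(1/X(r(-13), 6)) = 1/(1/(2*6)) = 1/(1/12) = 12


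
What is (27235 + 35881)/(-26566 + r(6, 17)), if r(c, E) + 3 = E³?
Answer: -15779/5414 ≈ -2.9145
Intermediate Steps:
r(c, E) = -3 + E³
(27235 + 35881)/(-26566 + r(6, 17)) = (27235 + 35881)/(-26566 + (-3 + 17³)) = 63116/(-26566 + (-3 + 4913)) = 63116/(-26566 + 4910) = 63116/(-21656) = 63116*(-1/21656) = -15779/5414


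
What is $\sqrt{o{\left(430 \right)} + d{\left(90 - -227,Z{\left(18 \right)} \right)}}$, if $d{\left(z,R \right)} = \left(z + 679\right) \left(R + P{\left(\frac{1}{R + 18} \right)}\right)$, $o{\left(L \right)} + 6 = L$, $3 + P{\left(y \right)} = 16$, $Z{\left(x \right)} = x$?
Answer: $10 \sqrt{313} \approx 176.92$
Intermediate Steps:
$P{\left(y \right)} = 13$ ($P{\left(y \right)} = -3 + 16 = 13$)
$o{\left(L \right)} = -6 + L$
$d{\left(z,R \right)} = \left(13 + R\right) \left(679 + z\right)$ ($d{\left(z,R \right)} = \left(z + 679\right) \left(R + 13\right) = \left(679 + z\right) \left(13 + R\right) = \left(13 + R\right) \left(679 + z\right)$)
$\sqrt{o{\left(430 \right)} + d{\left(90 - -227,Z{\left(18 \right)} \right)}} = \sqrt{\left(-6 + 430\right) + \left(8827 + 13 \left(90 - -227\right) + 679 \cdot 18 + 18 \left(90 - -227\right)\right)} = \sqrt{424 + \left(8827 + 13 \left(90 + 227\right) + 12222 + 18 \left(90 + 227\right)\right)} = \sqrt{424 + \left(8827 + 13 \cdot 317 + 12222 + 18 \cdot 317\right)} = \sqrt{424 + \left(8827 + 4121 + 12222 + 5706\right)} = \sqrt{424 + 30876} = \sqrt{31300} = 10 \sqrt{313}$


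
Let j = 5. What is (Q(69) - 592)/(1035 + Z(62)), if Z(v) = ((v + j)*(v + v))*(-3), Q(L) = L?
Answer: 523/23889 ≈ 0.021893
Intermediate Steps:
Z(v) = -6*v*(5 + v) (Z(v) = ((v + 5)*(v + v))*(-3) = ((5 + v)*(2*v))*(-3) = (2*v*(5 + v))*(-3) = -6*v*(5 + v))
(Q(69) - 592)/(1035 + Z(62)) = (69 - 592)/(1035 - 6*62*(5 + 62)) = -523/(1035 - 6*62*67) = -523/(1035 - 24924) = -523/(-23889) = -523*(-1/23889) = 523/23889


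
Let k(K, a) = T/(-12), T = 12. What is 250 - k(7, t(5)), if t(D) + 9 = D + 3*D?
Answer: 251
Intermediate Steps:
t(D) = -9 + 4*D (t(D) = -9 + (D + 3*D) = -9 + 4*D)
k(K, a) = -1 (k(K, a) = 12/(-12) = 12*(-1/12) = -1)
250 - k(7, t(5)) = 250 - 1*(-1) = 250 + 1 = 251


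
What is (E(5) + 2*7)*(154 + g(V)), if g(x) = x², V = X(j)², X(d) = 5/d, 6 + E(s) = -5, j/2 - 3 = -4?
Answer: 9267/16 ≈ 579.19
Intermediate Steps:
j = -2 (j = 6 + 2*(-4) = 6 - 8 = -2)
E(s) = -11 (E(s) = -6 - 5 = -11)
V = 25/4 (V = (5/(-2))² = (5*(-½))² = (-5/2)² = 25/4 ≈ 6.2500)
(E(5) + 2*7)*(154 + g(V)) = (-11 + 2*7)*(154 + (25/4)²) = (-11 + 14)*(154 + 625/16) = 3*(3089/16) = 9267/16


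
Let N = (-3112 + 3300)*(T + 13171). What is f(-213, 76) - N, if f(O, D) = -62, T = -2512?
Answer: -2003954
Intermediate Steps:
N = 2003892 (N = (-3112 + 3300)*(-2512 + 13171) = 188*10659 = 2003892)
f(-213, 76) - N = -62 - 1*2003892 = -62 - 2003892 = -2003954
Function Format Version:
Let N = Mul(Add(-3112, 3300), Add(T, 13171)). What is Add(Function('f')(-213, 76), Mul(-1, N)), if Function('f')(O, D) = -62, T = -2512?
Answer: -2003954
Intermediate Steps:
N = 2003892 (N = Mul(Add(-3112, 3300), Add(-2512, 13171)) = Mul(188, 10659) = 2003892)
Add(Function('f')(-213, 76), Mul(-1, N)) = Add(-62, Mul(-1, 2003892)) = Add(-62, -2003892) = -2003954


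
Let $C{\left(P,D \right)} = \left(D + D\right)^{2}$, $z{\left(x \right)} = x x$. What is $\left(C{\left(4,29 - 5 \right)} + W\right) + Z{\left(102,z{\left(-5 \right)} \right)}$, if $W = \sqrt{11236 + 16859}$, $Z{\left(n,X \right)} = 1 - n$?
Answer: $2203 + \sqrt{28095} \approx 2370.6$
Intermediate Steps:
$z{\left(x \right)} = x^{2}$
$C{\left(P,D \right)} = 4 D^{2}$ ($C{\left(P,D \right)} = \left(2 D\right)^{2} = 4 D^{2}$)
$W = \sqrt{28095} \approx 167.62$
$\left(C{\left(4,29 - 5 \right)} + W\right) + Z{\left(102,z{\left(-5 \right)} \right)} = \left(4 \left(29 - 5\right)^{2} + \sqrt{28095}\right) + \left(1 - 102\right) = \left(4 \cdot 24^{2} + \sqrt{28095}\right) + \left(1 - 102\right) = \left(4 \cdot 576 + \sqrt{28095}\right) - 101 = \left(2304 + \sqrt{28095}\right) - 101 = 2203 + \sqrt{28095}$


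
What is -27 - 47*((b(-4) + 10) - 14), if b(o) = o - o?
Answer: 161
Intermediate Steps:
b(o) = 0
-27 - 47*((b(-4) + 10) - 14) = -27 - 47*((0 + 10) - 14) = -27 - 47*(10 - 14) = -27 - 47*(-4) = -27 + 188 = 161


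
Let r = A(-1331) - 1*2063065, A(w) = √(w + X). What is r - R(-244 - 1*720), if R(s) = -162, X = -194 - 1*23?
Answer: -2062903 + 6*I*√43 ≈ -2.0629e+6 + 39.345*I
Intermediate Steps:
X = -217 (X = -194 - 23 = -217)
A(w) = √(-217 + w) (A(w) = √(w - 217) = √(-217 + w))
r = -2063065 + 6*I*√43 (r = √(-217 - 1331) - 1*2063065 = √(-1548) - 2063065 = 6*I*√43 - 2063065 = -2063065 + 6*I*√43 ≈ -2.0631e+6 + 39.345*I)
r - R(-244 - 1*720) = (-2063065 + 6*I*√43) - 1*(-162) = (-2063065 + 6*I*√43) + 162 = -2062903 + 6*I*√43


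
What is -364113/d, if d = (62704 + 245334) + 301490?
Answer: -121371/203176 ≈ -0.59737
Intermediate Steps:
d = 609528 (d = 308038 + 301490 = 609528)
-364113/d = -364113/609528 = -364113*1/609528 = -121371/203176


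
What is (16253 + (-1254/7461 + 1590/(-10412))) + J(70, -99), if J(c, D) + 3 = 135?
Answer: 212137717697/12947322 ≈ 16385.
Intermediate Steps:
J(c, D) = 132 (J(c, D) = -3 + 135 = 132)
(16253 + (-1254/7461 + 1590/(-10412))) + J(70, -99) = (16253 + (-1254/7461 + 1590/(-10412))) + 132 = (16253 + (-1254*1/7461 + 1590*(-1/10412))) + 132 = (16253 + (-418/2487 - 795/5206)) + 132 = (16253 - 4153273/12947322) + 132 = 210428671193/12947322 + 132 = 212137717697/12947322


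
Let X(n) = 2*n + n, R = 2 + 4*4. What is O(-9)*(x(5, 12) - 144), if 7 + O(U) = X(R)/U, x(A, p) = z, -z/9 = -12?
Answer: 468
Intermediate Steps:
z = 108 (z = -9*(-12) = 108)
x(A, p) = 108
R = 18 (R = 2 + 16 = 18)
X(n) = 3*n
O(U) = -7 + 54/U (O(U) = -7 + (3*18)/U = -7 + 54/U)
O(-9)*(x(5, 12) - 144) = (-7 + 54/(-9))*(108 - 144) = (-7 + 54*(-⅑))*(-36) = (-7 - 6)*(-36) = -13*(-36) = 468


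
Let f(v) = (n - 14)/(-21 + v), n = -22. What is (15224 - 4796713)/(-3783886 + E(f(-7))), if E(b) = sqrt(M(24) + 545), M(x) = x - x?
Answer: 18092609286254/14317793260451 + 4781489*sqrt(545)/14317793260451 ≈ 1.2637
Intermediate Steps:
M(x) = 0
f(v) = -36/(-21 + v) (f(v) = (-22 - 14)/(-21 + v) = -36/(-21 + v))
E(b) = sqrt(545) (E(b) = sqrt(0 + 545) = sqrt(545))
(15224 - 4796713)/(-3783886 + E(f(-7))) = (15224 - 4796713)/(-3783886 + sqrt(545)) = -4781489/(-3783886 + sqrt(545))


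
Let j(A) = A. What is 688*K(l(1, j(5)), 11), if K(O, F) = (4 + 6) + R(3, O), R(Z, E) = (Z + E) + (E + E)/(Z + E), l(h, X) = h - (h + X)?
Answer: 8944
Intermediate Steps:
l(h, X) = -X (l(h, X) = h - (X + h) = h + (-X - h) = -X)
R(Z, E) = E + Z + 2*E/(E + Z) (R(Z, E) = (E + Z) + (2*E)/(E + Z) = (E + Z) + 2*E/(E + Z) = E + Z + 2*E/(E + Z))
K(O, F) = 10 + (9 + O² + 8*O)/(3 + O) (K(O, F) = (4 + 6) + (O² + 3² + 2*O + 2*O*3)/(O + 3) = 10 + (O² + 9 + 2*O + 6*O)/(3 + O) = 10 + (9 + O² + 8*O)/(3 + O))
688*K(l(1, j(5)), 11) = 688*((39 + (-1*5)² + 18*(-1*5))/(3 - 1*5)) = 688*((39 + (-5)² + 18*(-5))/(3 - 5)) = 688*((39 + 25 - 90)/(-2)) = 688*(-½*(-26)) = 688*13 = 8944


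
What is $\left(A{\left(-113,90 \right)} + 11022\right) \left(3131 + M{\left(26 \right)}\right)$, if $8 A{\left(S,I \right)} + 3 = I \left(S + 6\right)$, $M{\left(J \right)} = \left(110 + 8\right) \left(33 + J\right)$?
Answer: $\frac{792734499}{8} \approx 9.9092 \cdot 10^{7}$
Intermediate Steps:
$M{\left(J \right)} = 3894 + 118 J$ ($M{\left(J \right)} = 118 \left(33 + J\right) = 3894 + 118 J$)
$A{\left(S,I \right)} = - \frac{3}{8} + \frac{I \left(6 + S\right)}{8}$ ($A{\left(S,I \right)} = - \frac{3}{8} + \frac{I \left(S + 6\right)}{8} = - \frac{3}{8} + \frac{I \left(6 + S\right)}{8}$)
$\left(A{\left(-113,90 \right)} + 11022\right) \left(3131 + M{\left(26 \right)}\right) = \left(\left(- \frac{3}{8} + \frac{3}{4} \cdot 90 + \frac{1}{8} \cdot 90 \left(-113\right)\right) + 11022\right) \left(3131 + \left(3894 + 118 \cdot 26\right)\right) = \left(\left(- \frac{3}{8} + \frac{135}{2} - \frac{5085}{4}\right) + 11022\right) \left(3131 + \left(3894 + 3068\right)\right) = \left(- \frac{9633}{8} + 11022\right) \left(3131 + 6962\right) = \frac{78543}{8} \cdot 10093 = \frac{792734499}{8}$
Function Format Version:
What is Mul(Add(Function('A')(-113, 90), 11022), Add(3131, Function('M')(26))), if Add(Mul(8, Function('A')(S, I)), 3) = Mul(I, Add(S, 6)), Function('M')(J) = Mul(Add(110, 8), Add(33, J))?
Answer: Rational(792734499, 8) ≈ 9.9092e+7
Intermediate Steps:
Function('M')(J) = Add(3894, Mul(118, J)) (Function('M')(J) = Mul(118, Add(33, J)) = Add(3894, Mul(118, J)))
Function('A')(S, I) = Add(Rational(-3, 8), Mul(Rational(1, 8), I, Add(6, S))) (Function('A')(S, I) = Add(Rational(-3, 8), Mul(Rational(1, 8), Mul(I, Add(S, 6)))) = Add(Rational(-3, 8), Mul(Rational(1, 8), Mul(I, Add(6, S)))) = Add(Rational(-3, 8), Mul(Rational(1, 8), I, Add(6, S))))
Mul(Add(Function('A')(-113, 90), 11022), Add(3131, Function('M')(26))) = Mul(Add(Add(Rational(-3, 8), Mul(Rational(3, 4), 90), Mul(Rational(1, 8), 90, -113)), 11022), Add(3131, Add(3894, Mul(118, 26)))) = Mul(Add(Add(Rational(-3, 8), Rational(135, 2), Rational(-5085, 4)), 11022), Add(3131, Add(3894, 3068))) = Mul(Add(Rational(-9633, 8), 11022), Add(3131, 6962)) = Mul(Rational(78543, 8), 10093) = Rational(792734499, 8)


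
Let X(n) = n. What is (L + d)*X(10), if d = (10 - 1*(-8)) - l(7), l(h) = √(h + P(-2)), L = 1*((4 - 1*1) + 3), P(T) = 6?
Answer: 240 - 10*√13 ≈ 203.94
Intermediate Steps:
L = 6 (L = 1*((4 - 1) + 3) = 1*(3 + 3) = 1*6 = 6)
l(h) = √(6 + h) (l(h) = √(h + 6) = √(6 + h))
d = 18 - √13 (d = (10 - 1*(-8)) - √(6 + 7) = (10 + 8) - √13 = 18 - √13 ≈ 14.394)
(L + d)*X(10) = (6 + (18 - √13))*10 = (24 - √13)*10 = 240 - 10*√13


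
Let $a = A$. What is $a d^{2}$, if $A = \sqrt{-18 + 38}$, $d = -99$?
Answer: $19602 \sqrt{5} \approx 43831.0$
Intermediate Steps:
$A = 2 \sqrt{5}$ ($A = \sqrt{20} = 2 \sqrt{5} \approx 4.4721$)
$a = 2 \sqrt{5} \approx 4.4721$
$a d^{2} = 2 \sqrt{5} \left(-99\right)^{2} = 2 \sqrt{5} \cdot 9801 = 19602 \sqrt{5}$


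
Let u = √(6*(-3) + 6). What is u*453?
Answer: 906*I*√3 ≈ 1569.2*I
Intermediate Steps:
u = 2*I*√3 (u = √(-18 + 6) = √(-12) = 2*I*√3 ≈ 3.4641*I)
u*453 = (2*I*√3)*453 = 906*I*√3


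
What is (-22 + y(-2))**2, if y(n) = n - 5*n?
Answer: 196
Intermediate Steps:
y(n) = -4*n
(-22 + y(-2))**2 = (-22 - 4*(-2))**2 = (-22 + 8)**2 = (-14)**2 = 196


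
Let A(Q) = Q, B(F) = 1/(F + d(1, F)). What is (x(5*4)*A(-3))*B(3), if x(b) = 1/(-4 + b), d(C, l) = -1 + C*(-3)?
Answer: 3/16 ≈ 0.18750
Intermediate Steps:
d(C, l) = -1 - 3*C
B(F) = 1/(-4 + F) (B(F) = 1/(F + (-1 - 3*1)) = 1/(F + (-1 - 3)) = 1/(F - 4) = 1/(-4 + F))
(x(5*4)*A(-3))*B(3) = (-3/(-4 + 5*4))/(-4 + 3) = (-3/(-4 + 20))/(-1) = (-3/16)*(-1) = ((1/16)*(-3))*(-1) = -3/16*(-1) = 3/16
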